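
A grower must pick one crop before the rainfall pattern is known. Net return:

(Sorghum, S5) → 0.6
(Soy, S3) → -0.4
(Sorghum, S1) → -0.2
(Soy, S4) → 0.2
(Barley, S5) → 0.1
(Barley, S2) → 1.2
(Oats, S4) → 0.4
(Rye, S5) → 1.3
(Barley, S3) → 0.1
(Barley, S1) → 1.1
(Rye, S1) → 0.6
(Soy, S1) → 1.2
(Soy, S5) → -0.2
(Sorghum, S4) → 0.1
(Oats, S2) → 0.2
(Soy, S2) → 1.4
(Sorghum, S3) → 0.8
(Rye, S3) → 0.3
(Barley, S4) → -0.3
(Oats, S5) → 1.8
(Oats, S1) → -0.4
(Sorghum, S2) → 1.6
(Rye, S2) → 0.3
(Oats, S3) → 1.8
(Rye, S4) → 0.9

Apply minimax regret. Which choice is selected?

Column bests: S1=1.2, S2=1.6, S3=1.8, S4=0.9, S5=1.8.
Sorghum regrets: 1.4, 0.0, 1.0, 0.8, 1.2 → max 1.4
Soy regrets: 0.0, 0.2, 2.2, 0.7, 2.0 → max 2.2
Barley regrets: 0.1, 0.4, 1.7, 1.2, 1.7 → max 1.7
Oats regrets: 1.6, 1.4, 0.0, 0.5, 0.0 → max 1.6
Rye regrets: 0.6, 1.3, 1.5, 0.0, 0.5 → max 1.5
Smallest max regret = 1.4 → Sorghum.

Sorghum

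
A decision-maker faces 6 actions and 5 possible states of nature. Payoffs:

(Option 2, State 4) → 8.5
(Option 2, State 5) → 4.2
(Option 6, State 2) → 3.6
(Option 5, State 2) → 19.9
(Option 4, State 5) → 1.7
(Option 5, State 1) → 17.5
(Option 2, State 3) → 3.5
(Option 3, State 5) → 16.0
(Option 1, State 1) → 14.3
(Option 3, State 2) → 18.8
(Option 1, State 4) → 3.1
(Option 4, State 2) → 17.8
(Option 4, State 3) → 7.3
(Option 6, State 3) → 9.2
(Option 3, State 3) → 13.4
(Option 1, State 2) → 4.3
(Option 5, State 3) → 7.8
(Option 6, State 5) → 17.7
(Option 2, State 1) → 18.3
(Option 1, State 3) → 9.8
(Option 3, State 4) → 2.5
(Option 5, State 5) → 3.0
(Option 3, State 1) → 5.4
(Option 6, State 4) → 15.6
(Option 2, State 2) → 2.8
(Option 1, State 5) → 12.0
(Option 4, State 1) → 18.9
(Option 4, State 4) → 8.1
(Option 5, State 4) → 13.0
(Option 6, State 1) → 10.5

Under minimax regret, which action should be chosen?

Column bests: State 1=18.9, State 2=19.9, State 3=13.4, State 4=15.6, State 5=17.7.
Option 1 regrets: 4.6, 15.6, 3.6, 12.5, 5.7 → max 15.6
Option 2 regrets: 0.6, 17.1, 9.9, 7.1, 13.5 → max 17.1
Option 3 regrets: 13.5, 1.1, 0.0, 13.1, 1.7 → max 13.5
Option 4 regrets: 0.0, 2.1, 6.1, 7.5, 16.0 → max 16.0
Option 5 regrets: 1.4, 0.0, 5.6, 2.6, 14.7 → max 14.7
Option 6 regrets: 8.4, 16.3, 4.2, 0.0, 0.0 → max 16.3
Smallest max regret = 13.5 → Option 3.

Option 3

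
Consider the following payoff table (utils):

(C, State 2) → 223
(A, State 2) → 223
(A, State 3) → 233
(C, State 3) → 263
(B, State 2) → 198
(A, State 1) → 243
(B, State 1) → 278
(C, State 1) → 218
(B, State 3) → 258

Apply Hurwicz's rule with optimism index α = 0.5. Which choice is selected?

C

A: 0.5·243 + 0.5·223 = 233
B: 0.5·278 + 0.5·198 = 238
C: 0.5·263 + 0.5·218 = 240.5
Highest Hurwicz score = 240.5 → C.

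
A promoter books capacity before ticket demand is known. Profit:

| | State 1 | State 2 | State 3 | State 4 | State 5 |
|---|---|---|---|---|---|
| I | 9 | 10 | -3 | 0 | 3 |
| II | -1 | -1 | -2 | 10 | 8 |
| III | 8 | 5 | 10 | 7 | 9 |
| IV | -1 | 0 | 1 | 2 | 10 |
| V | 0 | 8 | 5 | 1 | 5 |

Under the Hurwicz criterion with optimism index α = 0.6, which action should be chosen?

III

I: 0.6·10 + 0.4·(-3) = 4.8
II: 0.6·10 + 0.4·(-2) = 5.2
III: 0.6·10 + 0.4·5 = 8
IV: 0.6·10 + 0.4·(-1) = 5.6
V: 0.6·8 + 0.4·0 = 4.8
Highest Hurwicz score = 8 → III.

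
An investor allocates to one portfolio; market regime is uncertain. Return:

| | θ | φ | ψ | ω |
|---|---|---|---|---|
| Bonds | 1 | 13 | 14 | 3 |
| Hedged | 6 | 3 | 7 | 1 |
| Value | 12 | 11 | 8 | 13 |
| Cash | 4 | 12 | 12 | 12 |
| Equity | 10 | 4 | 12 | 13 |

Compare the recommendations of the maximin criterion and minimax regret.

Row minima: Bonds=1, Hedged=1, Value=8, Cash=4, Equity=4
Best worst-case = 8 → Value.
Column bests: θ=12, φ=13, ψ=14, ω=13.
Bonds regrets: 11, 0, 0, 10 → max 11
Hedged regrets: 6, 10, 7, 12 → max 12
Value regrets: 0, 2, 6, 0 → max 6
Cash regrets: 8, 1, 2, 1 → max 8
Equity regrets: 2, 9, 2, 0 → max 9
Smallest max regret = 6 → Value.

maximin → Value; minimax regret → Value (agree)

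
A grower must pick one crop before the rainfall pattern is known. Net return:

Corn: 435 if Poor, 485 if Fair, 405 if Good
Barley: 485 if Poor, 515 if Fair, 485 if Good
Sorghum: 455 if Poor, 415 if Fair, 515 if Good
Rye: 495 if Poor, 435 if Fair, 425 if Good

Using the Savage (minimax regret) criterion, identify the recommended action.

Barley

Column bests: Poor=495, Fair=515, Good=515.
Corn regrets: 60, 30, 110 → max 110
Barley regrets: 10, 0, 30 → max 30
Sorghum regrets: 40, 100, 0 → max 100
Rye regrets: 0, 80, 90 → max 90
Smallest max regret = 30 → Barley.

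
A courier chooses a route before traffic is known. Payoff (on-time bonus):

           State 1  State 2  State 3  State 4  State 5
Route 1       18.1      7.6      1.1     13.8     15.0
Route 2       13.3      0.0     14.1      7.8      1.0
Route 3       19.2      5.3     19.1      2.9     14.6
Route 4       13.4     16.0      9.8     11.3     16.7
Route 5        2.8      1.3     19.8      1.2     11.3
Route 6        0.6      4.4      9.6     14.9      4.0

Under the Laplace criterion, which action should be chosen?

Route 4

Row averages: Route 1=11.12, Route 2=7.24, Route 3=12.22, Route 4=13.44, Route 5=7.28, Route 6=6.7
Highest average = 13.44 → Route 4.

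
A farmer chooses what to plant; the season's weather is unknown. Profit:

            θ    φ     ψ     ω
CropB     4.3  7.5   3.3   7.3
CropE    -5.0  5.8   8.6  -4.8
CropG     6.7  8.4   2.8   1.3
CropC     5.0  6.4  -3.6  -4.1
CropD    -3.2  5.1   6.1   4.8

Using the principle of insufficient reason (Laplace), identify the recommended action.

Row averages: CropB=5.6, CropE=1.15, CropG=4.8, CropC=0.925, CropD=3.2
Highest average = 5.6 → CropB.

CropB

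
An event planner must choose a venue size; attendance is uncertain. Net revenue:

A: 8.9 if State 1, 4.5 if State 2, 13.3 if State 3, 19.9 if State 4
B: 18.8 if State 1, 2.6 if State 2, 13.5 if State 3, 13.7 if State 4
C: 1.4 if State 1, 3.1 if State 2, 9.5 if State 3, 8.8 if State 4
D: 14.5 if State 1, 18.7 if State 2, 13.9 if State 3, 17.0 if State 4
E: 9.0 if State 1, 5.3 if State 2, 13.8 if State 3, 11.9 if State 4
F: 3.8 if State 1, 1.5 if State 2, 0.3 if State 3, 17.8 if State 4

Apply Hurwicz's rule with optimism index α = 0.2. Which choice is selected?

A: 0.2·19.9 + 0.8·4.5 = 7.58
B: 0.2·18.8 + 0.8·2.6 = 5.84
C: 0.2·9.5 + 0.8·1.4 = 3.02
D: 0.2·18.7 + 0.8·13.9 = 14.86
E: 0.2·13.8 + 0.8·5.3 = 7
F: 0.2·17.8 + 0.8·0.3 = 3.8
Highest Hurwicz score = 14.86 → D.

D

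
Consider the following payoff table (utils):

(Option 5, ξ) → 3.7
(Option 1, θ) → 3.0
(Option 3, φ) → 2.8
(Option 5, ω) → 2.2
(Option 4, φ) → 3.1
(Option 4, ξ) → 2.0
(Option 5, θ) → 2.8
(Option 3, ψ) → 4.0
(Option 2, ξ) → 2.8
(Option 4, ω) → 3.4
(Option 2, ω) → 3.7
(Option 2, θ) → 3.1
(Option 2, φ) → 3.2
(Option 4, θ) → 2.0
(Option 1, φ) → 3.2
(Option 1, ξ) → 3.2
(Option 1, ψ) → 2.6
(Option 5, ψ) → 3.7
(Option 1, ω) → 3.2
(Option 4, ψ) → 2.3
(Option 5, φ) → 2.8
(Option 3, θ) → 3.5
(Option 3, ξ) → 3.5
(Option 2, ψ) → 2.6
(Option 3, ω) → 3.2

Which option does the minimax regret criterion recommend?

Option 3

Column bests: θ=3.5, φ=3.2, ψ=4.0, ω=3.7, ξ=3.7.
Option 1 regrets: 0.5, 0.0, 1.4, 0.5, 0.5 → max 1.4
Option 2 regrets: 0.4, 0.0, 1.4, 0.0, 0.9 → max 1.4
Option 3 regrets: 0.0, 0.4, 0.0, 0.5, 0.2 → max 0.5
Option 4 regrets: 1.5, 0.1, 1.7, 0.3, 1.7 → max 1.7
Option 5 regrets: 0.7, 0.4, 0.3, 1.5, 0.0 → max 1.5
Smallest max regret = 0.5 → Option 3.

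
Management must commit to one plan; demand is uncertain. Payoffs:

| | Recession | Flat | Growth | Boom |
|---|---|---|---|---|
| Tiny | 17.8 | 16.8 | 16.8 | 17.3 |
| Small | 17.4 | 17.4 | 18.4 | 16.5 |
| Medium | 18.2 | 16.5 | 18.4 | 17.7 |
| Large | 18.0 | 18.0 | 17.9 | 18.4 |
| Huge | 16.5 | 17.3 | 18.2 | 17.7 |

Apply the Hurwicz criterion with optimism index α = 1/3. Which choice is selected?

Tiny: 1/3·17.8 + 2/3·16.8 = 257/15
Small: 1/3·18.4 + 2/3·16.5 = 257/15
Medium: 1/3·18.4 + 2/3·16.5 = 257/15
Large: 1/3·18.4 + 2/3·17.9 = 271/15
Huge: 1/3·18.2 + 2/3·16.5 = 256/15
Highest Hurwicz score = 271/15 → Large.

Large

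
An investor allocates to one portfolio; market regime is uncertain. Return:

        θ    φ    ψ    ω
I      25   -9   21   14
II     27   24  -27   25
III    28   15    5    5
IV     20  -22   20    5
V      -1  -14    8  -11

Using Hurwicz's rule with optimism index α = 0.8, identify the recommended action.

I: 0.8·25 + 0.2·(-9) = 18.2
II: 0.8·27 + 0.2·(-27) = 16.2
III: 0.8·28 + 0.2·5 = 23.4
IV: 0.8·20 + 0.2·(-22) = 11.6
V: 0.8·8 + 0.2·(-14) = 3.6
Highest Hurwicz score = 23.4 → III.

III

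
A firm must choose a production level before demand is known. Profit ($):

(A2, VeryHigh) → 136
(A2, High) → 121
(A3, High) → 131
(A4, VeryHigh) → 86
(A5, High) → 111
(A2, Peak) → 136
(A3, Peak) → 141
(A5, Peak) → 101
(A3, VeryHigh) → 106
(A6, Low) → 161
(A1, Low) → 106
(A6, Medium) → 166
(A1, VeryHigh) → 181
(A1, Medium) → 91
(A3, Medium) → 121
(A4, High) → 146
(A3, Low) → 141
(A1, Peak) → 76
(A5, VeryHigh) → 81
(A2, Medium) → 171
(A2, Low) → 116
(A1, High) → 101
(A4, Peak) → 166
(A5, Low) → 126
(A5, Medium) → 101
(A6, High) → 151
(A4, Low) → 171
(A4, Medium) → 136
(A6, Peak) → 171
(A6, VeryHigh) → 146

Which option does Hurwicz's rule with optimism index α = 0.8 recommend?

A6

A1: 0.8·181 + 0.2·76 = 160
A2: 0.8·171 + 0.2·116 = 160
A3: 0.8·141 + 0.2·106 = 134
A4: 0.8·171 + 0.2·86 = 154
A5: 0.8·126 + 0.2·81 = 117
A6: 0.8·171 + 0.2·146 = 166
Highest Hurwicz score = 166 → A6.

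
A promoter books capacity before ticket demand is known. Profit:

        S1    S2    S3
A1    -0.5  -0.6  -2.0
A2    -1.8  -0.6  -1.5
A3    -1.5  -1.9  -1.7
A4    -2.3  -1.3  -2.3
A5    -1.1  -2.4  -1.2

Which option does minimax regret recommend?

A1

Column bests: S1=-0.5, S2=-0.6, S3=-1.2.
A1 regrets: 0.0, 0.0, 0.8 → max 0.8
A2 regrets: 1.3, 0.0, 0.3 → max 1.3
A3 regrets: 1.0, 1.3, 0.5 → max 1.3
A4 regrets: 1.8, 0.7, 1.1 → max 1.8
A5 regrets: 0.6, 1.8, 0.0 → max 1.8
Smallest max regret = 0.8 → A1.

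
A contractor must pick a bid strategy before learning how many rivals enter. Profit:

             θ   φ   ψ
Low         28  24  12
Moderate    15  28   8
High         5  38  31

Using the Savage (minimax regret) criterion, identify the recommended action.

Column bests: θ=28, φ=38, ψ=31.
Low regrets: 0, 14, 19 → max 19
Moderate regrets: 13, 10, 23 → max 23
High regrets: 23, 0, 0 → max 23
Smallest max regret = 19 → Low.

Low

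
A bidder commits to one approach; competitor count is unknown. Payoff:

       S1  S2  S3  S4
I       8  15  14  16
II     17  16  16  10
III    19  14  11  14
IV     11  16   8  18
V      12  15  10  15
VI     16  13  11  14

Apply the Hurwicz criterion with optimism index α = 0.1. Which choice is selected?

III

I: 0.1·16 + 0.9·8 = 8.8
II: 0.1·17 + 0.9·10 = 10.7
III: 0.1·19 + 0.9·11 = 11.8
IV: 0.1·18 + 0.9·8 = 9
V: 0.1·15 + 0.9·10 = 10.5
VI: 0.1·16 + 0.9·11 = 11.5
Highest Hurwicz score = 11.8 → III.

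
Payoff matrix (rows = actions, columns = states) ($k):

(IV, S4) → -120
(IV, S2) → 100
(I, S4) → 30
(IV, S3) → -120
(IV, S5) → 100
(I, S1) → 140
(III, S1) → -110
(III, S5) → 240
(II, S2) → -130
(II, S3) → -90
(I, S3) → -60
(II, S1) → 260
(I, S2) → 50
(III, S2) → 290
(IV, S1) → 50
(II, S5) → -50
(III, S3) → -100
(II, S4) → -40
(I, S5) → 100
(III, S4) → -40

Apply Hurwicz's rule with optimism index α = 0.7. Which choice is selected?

III

I: 0.7·140 + 0.3·(-60) = 80
II: 0.7·260 + 0.3·(-130) = 143
III: 0.7·290 + 0.3·(-110) = 170
IV: 0.7·100 + 0.3·(-120) = 34
Highest Hurwicz score = 170 → III.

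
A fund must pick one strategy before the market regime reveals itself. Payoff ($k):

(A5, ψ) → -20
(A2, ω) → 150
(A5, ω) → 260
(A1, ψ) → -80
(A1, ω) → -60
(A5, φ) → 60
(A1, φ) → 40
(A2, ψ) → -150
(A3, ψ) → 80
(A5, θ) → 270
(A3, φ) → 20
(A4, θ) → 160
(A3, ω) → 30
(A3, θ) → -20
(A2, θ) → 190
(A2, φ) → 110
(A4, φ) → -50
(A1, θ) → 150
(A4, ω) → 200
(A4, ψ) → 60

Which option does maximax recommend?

A5

Row maxima: A1=150, A2=190, A3=80, A4=200, A5=270
Best best-case = 270 → A5.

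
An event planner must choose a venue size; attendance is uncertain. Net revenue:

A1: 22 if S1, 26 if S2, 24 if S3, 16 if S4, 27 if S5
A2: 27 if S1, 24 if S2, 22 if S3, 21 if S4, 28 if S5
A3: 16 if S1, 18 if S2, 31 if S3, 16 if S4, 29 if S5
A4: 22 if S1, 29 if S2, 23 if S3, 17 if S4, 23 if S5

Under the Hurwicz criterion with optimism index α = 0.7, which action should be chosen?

A1: 0.7·27 + 0.3·16 = 23.7
A2: 0.7·28 + 0.3·21 = 25.9
A3: 0.7·31 + 0.3·16 = 26.5
A4: 0.7·29 + 0.3·17 = 25.4
Highest Hurwicz score = 26.5 → A3.

A3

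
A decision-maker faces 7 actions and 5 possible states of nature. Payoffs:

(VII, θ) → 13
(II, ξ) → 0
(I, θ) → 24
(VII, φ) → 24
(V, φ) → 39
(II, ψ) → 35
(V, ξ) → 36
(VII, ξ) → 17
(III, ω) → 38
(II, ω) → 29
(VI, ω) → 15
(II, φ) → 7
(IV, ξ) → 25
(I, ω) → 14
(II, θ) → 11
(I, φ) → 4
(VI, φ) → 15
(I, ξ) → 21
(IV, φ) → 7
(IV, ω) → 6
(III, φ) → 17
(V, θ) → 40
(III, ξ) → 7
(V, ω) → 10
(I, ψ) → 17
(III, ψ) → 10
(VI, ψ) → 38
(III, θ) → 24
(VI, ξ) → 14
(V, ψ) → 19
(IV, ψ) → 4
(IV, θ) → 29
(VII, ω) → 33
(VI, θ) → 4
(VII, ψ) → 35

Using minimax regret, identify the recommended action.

Column bests: θ=40, φ=39, ψ=38, ω=38, ξ=36.
I regrets: 16, 35, 21, 24, 15 → max 35
II regrets: 29, 32, 3, 9, 36 → max 36
III regrets: 16, 22, 28, 0, 29 → max 29
IV regrets: 11, 32, 34, 32, 11 → max 34
V regrets: 0, 0, 19, 28, 0 → max 28
VI regrets: 36, 24, 0, 23, 22 → max 36
VII regrets: 27, 15, 3, 5, 19 → max 27
Smallest max regret = 27 → VII.

VII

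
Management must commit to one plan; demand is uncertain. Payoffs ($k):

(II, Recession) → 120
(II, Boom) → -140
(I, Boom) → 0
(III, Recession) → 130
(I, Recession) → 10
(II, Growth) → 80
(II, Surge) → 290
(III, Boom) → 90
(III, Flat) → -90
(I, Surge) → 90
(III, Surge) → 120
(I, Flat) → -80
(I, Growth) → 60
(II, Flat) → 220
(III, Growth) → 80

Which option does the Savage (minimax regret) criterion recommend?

Column bests: Recession=130, Flat=220, Growth=80, Boom=90, Surge=290.
I regrets: 120, 300, 20, 90, 200 → max 300
II regrets: 10, 0, 0, 230, 0 → max 230
III regrets: 0, 310, 0, 0, 170 → max 310
Smallest max regret = 230 → II.

II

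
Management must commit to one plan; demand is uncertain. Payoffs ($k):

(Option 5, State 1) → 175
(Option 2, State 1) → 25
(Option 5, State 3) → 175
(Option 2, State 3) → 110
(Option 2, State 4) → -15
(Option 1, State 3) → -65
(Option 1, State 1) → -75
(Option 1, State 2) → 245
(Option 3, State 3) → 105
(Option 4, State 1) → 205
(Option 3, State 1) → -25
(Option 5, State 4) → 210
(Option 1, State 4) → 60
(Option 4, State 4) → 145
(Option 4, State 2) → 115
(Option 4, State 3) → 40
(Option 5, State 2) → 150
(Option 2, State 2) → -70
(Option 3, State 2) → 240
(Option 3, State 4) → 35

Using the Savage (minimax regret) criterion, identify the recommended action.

Column bests: State 1=205, State 2=245, State 3=175, State 4=210.
Option 1 regrets: 280, 0, 240, 150 → max 280
Option 2 regrets: 180, 315, 65, 225 → max 315
Option 3 regrets: 230, 5, 70, 175 → max 230
Option 4 regrets: 0, 130, 135, 65 → max 135
Option 5 regrets: 30, 95, 0, 0 → max 95
Smallest max regret = 95 → Option 5.

Option 5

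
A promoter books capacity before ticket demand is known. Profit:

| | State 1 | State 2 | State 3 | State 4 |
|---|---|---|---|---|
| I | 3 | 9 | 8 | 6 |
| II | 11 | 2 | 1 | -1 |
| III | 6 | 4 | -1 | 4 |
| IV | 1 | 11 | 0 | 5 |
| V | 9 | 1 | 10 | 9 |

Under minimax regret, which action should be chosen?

I

Column bests: State 1=11, State 2=11, State 3=10, State 4=9.
I regrets: 8, 2, 2, 3 → max 8
II regrets: 0, 9, 9, 10 → max 10
III regrets: 5, 7, 11, 5 → max 11
IV regrets: 10, 0, 10, 4 → max 10
V regrets: 2, 10, 0, 0 → max 10
Smallest max regret = 8 → I.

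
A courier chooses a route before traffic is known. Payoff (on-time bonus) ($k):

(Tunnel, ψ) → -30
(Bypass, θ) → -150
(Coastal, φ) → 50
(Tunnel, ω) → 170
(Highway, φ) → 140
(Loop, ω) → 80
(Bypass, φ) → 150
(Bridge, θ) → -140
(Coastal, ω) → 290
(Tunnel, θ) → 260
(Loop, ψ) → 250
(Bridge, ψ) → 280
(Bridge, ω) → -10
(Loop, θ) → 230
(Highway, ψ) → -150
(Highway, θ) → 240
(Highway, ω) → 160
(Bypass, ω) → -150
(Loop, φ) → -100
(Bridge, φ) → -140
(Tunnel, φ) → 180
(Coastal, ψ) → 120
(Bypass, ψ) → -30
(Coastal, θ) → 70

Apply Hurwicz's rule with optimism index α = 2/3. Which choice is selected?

Coastal

Highway: 2/3·240 + 1/3·(-150) = 110
Coastal: 2/3·290 + 1/3·50 = 210
Bypass: 2/3·150 + 1/3·(-150) = 50
Loop: 2/3·250 + 1/3·(-100) = 400/3
Bridge: 2/3·280 + 1/3·(-140) = 140
Tunnel: 2/3·260 + 1/3·(-30) = 490/3
Highest Hurwicz score = 210 → Coastal.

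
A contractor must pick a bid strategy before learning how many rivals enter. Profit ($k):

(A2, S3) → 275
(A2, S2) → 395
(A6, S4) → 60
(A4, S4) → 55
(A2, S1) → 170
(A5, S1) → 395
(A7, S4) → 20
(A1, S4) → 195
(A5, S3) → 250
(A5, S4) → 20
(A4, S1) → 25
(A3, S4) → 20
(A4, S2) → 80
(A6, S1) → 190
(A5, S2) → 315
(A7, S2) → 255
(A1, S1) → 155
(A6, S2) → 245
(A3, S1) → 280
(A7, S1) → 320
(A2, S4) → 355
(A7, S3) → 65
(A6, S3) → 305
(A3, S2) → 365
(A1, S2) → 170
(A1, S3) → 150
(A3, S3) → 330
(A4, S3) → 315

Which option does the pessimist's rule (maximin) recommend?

A2

Row minima: A1=150, A2=170, A3=20, A4=25, A5=20, A6=60, A7=20
Best worst-case = 170 → A2.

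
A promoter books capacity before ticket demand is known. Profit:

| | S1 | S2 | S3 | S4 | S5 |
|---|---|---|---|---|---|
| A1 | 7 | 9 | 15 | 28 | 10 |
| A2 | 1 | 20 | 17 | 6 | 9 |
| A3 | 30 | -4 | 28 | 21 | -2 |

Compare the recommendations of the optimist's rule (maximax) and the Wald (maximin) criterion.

Row maxima: A1=28, A2=20, A3=30
Best best-case = 30 → A3.
Row minima: A1=7, A2=1, A3=-4
Best worst-case = 7 → A1.

maximax → A3; maximin → A1 (disagree)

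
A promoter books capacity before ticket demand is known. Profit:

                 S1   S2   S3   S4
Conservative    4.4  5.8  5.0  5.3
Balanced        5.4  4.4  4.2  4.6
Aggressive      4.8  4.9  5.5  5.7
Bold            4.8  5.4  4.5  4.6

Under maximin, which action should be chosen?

Aggressive

Row minima: Conservative=4.4, Balanced=4.2, Aggressive=4.8, Bold=4.5
Best worst-case = 4.8 → Aggressive.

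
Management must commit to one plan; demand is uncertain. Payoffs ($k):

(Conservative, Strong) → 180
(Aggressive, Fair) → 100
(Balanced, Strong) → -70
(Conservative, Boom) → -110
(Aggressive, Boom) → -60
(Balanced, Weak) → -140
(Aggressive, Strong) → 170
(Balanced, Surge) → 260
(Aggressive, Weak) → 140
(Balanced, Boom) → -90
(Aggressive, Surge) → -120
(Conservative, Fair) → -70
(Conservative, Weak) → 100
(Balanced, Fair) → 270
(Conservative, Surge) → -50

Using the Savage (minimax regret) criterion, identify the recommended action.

Column bests: Weak=140, Fair=270, Strong=180, Boom=-60, Surge=260.
Conservative regrets: 40, 340, 0, 50, 310 → max 340
Balanced regrets: 280, 0, 250, 30, 0 → max 280
Aggressive regrets: 0, 170, 10, 0, 380 → max 380
Smallest max regret = 280 → Balanced.

Balanced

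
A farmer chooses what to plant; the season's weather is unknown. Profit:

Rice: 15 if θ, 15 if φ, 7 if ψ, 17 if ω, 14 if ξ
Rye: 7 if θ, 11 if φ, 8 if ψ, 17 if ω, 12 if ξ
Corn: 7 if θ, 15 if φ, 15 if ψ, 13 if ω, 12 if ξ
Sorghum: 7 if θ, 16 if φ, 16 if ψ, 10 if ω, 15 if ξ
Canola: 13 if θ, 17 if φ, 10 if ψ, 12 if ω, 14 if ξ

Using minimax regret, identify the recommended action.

Column bests: θ=15, φ=17, ψ=16, ω=17, ξ=15.
Rice regrets: 0, 2, 9, 0, 1 → max 9
Rye regrets: 8, 6, 8, 0, 3 → max 8
Corn regrets: 8, 2, 1, 4, 3 → max 8
Sorghum regrets: 8, 1, 0, 7, 0 → max 8
Canola regrets: 2, 0, 6, 5, 1 → max 6
Smallest max regret = 6 → Canola.

Canola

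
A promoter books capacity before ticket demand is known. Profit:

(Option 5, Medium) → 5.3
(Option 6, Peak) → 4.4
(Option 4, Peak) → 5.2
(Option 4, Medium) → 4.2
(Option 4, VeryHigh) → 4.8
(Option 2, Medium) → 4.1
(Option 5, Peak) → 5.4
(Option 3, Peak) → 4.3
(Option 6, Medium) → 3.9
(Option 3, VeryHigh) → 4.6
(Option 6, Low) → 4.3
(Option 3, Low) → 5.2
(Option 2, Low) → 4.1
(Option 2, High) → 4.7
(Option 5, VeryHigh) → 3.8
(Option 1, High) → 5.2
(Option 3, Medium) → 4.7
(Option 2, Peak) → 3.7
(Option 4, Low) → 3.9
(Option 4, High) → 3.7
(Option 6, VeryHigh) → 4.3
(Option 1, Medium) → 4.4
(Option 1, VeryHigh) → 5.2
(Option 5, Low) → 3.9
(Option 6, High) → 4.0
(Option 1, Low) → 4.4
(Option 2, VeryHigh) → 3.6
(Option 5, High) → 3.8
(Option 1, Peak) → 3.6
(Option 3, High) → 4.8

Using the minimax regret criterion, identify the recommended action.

Option 3

Column bests: Low=5.2, Medium=5.3, High=5.2, VeryHigh=5.2, Peak=5.4.
Option 1 regrets: 0.8, 0.9, 0.0, 0.0, 1.8 → max 1.8
Option 2 regrets: 1.1, 1.2, 0.5, 1.6, 1.7 → max 1.7
Option 3 regrets: 0.0, 0.6, 0.4, 0.6, 1.1 → max 1.1
Option 4 regrets: 1.3, 1.1, 1.5, 0.4, 0.2 → max 1.5
Option 5 regrets: 1.3, 0.0, 1.4, 1.4, 0.0 → max 1.4
Option 6 regrets: 0.9, 1.4, 1.2, 0.9, 1.0 → max 1.4
Smallest max regret = 1.1 → Option 3.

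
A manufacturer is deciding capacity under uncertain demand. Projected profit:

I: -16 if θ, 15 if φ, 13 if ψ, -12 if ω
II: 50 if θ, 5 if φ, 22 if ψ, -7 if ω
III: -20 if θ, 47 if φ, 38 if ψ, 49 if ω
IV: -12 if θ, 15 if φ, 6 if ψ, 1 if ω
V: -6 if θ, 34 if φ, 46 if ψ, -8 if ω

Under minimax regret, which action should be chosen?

II

Column bests: θ=50, φ=47, ψ=46, ω=49.
I regrets: 66, 32, 33, 61 → max 66
II regrets: 0, 42, 24, 56 → max 56
III regrets: 70, 0, 8, 0 → max 70
IV regrets: 62, 32, 40, 48 → max 62
V regrets: 56, 13, 0, 57 → max 57
Smallest max regret = 56 → II.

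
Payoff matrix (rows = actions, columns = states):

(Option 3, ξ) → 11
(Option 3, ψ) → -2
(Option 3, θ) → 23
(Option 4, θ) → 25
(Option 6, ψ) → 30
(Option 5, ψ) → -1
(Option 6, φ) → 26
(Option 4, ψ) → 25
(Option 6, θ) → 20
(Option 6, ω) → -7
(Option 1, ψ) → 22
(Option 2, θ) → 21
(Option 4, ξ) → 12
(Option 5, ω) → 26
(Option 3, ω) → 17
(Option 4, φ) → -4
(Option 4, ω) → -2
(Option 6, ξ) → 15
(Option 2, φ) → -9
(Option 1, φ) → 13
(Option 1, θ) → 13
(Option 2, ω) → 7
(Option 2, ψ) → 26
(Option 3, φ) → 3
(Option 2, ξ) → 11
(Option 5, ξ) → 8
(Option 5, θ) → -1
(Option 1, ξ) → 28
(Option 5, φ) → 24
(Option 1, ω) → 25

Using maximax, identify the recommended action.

Row maxima: Option 1=28, Option 2=26, Option 3=23, Option 4=25, Option 5=26, Option 6=30
Best best-case = 30 → Option 6.

Option 6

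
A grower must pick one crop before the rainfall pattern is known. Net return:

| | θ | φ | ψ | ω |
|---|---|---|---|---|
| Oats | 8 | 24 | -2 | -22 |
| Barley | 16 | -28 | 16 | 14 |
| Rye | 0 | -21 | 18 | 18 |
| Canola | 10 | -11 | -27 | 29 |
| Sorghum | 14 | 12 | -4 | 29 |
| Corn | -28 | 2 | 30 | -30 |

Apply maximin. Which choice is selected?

Row minima: Oats=-22, Barley=-28, Rye=-21, Canola=-27, Sorghum=-4, Corn=-30
Best worst-case = -4 → Sorghum.

Sorghum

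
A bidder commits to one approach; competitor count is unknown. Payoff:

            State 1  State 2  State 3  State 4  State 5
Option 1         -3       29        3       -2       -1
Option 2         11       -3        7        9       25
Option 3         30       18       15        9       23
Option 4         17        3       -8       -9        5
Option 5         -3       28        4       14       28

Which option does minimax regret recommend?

Column bests: State 1=30, State 2=29, State 3=15, State 4=14, State 5=28.
Option 1 regrets: 33, 0, 12, 16, 29 → max 33
Option 2 regrets: 19, 32, 8, 5, 3 → max 32
Option 3 regrets: 0, 11, 0, 5, 5 → max 11
Option 4 regrets: 13, 26, 23, 23, 23 → max 26
Option 5 regrets: 33, 1, 11, 0, 0 → max 33
Smallest max regret = 11 → Option 3.

Option 3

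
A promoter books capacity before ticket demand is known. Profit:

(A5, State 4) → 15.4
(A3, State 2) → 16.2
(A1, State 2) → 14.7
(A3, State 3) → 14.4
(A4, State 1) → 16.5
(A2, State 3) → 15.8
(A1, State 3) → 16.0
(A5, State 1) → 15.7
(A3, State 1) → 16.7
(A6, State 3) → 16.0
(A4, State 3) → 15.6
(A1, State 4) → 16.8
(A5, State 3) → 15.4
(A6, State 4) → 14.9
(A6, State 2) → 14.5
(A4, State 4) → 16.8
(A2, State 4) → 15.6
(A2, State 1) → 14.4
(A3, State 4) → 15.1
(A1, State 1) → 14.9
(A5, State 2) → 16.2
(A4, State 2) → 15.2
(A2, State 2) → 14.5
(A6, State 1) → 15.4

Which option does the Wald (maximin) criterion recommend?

A5

Row minima: A1=14.7, A2=14.4, A3=14.4, A4=15.2, A5=15.4, A6=14.5
Best worst-case = 15.4 → A5.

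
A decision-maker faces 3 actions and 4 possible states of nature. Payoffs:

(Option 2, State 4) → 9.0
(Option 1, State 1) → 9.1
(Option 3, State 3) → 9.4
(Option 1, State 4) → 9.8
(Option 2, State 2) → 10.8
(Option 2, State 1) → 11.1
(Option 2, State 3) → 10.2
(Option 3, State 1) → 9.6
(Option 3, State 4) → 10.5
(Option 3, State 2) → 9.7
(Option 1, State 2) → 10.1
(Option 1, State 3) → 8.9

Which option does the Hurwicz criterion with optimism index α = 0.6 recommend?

Option 1: 0.6·10.1 + 0.4·8.9 = 9.62
Option 2: 0.6·11.1 + 0.4·9.0 = 10.26
Option 3: 0.6·10.5 + 0.4·9.4 = 10.06
Highest Hurwicz score = 10.26 → Option 2.

Option 2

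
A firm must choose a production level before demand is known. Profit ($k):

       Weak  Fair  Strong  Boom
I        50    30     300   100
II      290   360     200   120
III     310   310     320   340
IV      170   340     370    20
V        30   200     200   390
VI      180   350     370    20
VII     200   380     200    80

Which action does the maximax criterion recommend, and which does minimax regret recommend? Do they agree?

maximax → V; minimax regret → III (disagree)

Row maxima: I=300, II=360, III=340, IV=370, V=390, VI=370, VII=380
Best best-case = 390 → V.
Column bests: Weak=310, Fair=380, Strong=370, Boom=390.
I regrets: 260, 350, 70, 290 → max 350
II regrets: 20, 20, 170, 270 → max 270
III regrets: 0, 70, 50, 50 → max 70
IV regrets: 140, 40, 0, 370 → max 370
V regrets: 280, 180, 170, 0 → max 280
VI regrets: 130, 30, 0, 370 → max 370
VII regrets: 110, 0, 170, 310 → max 310
Smallest max regret = 70 → III.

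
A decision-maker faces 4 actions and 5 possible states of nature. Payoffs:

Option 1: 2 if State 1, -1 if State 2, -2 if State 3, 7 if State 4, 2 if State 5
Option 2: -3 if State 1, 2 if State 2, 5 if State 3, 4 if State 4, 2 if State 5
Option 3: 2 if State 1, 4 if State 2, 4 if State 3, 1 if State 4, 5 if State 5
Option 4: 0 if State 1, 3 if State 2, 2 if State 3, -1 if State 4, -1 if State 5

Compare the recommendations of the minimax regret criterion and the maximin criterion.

Column bests: State 1=2, State 2=4, State 3=5, State 4=7, State 5=5.
Option 1 regrets: 0, 5, 7, 0, 3 → max 7
Option 2 regrets: 5, 2, 0, 3, 3 → max 5
Option 3 regrets: 0, 0, 1, 6, 0 → max 6
Option 4 regrets: 2, 1, 3, 8, 6 → max 8
Smallest max regret = 5 → Option 2.
Row minima: Option 1=-2, Option 2=-3, Option 3=1, Option 4=-1
Best worst-case = 1 → Option 3.

minimax regret → Option 2; maximin → Option 3 (disagree)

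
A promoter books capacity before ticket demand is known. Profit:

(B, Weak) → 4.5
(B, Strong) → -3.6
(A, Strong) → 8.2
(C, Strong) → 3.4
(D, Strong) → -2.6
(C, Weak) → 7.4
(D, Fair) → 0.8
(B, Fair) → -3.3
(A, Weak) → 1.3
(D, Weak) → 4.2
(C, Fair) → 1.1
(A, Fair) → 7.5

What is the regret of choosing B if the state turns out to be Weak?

Best payoff under Weak is 7.4.
Regret = 7.4 − 4.5 = 2.9.

2.9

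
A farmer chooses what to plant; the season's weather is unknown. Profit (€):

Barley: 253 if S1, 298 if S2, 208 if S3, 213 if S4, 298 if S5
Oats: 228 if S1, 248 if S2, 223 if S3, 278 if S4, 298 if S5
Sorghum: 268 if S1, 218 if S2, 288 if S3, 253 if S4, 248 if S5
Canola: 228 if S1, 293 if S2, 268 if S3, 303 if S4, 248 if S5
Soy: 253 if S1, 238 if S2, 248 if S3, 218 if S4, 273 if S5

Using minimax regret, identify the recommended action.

Canola

Column bests: S1=268, S2=298, S3=288, S4=303, S5=298.
Barley regrets: 15, 0, 80, 90, 0 → max 90
Oats regrets: 40, 50, 65, 25, 0 → max 65
Sorghum regrets: 0, 80, 0, 50, 50 → max 80
Canola regrets: 40, 5, 20, 0, 50 → max 50
Soy regrets: 15, 60, 40, 85, 25 → max 85
Smallest max regret = 50 → Canola.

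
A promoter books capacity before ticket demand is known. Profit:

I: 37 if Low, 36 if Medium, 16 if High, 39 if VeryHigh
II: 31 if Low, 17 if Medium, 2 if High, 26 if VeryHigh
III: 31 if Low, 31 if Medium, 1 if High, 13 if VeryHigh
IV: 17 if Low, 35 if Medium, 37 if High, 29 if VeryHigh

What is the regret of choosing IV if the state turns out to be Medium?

Best payoff under Medium is 36.
Regret = 36 − 35 = 1.

1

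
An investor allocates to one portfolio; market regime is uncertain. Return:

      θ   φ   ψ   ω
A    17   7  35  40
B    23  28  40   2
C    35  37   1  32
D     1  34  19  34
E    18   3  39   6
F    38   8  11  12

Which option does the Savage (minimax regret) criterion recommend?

F

Column bests: θ=38, φ=37, ψ=40, ω=40.
A regrets: 21, 30, 5, 0 → max 30
B regrets: 15, 9, 0, 38 → max 38
C regrets: 3, 0, 39, 8 → max 39
D regrets: 37, 3, 21, 6 → max 37
E regrets: 20, 34, 1, 34 → max 34
F regrets: 0, 29, 29, 28 → max 29
Smallest max regret = 29 → F.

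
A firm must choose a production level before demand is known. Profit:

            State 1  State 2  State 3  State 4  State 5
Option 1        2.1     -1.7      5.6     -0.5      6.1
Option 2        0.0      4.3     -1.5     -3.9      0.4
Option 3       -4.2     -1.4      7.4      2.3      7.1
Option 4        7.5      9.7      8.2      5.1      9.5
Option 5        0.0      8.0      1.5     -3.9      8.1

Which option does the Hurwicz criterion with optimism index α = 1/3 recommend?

Option 1: 1/3·6.1 + 2/3·(-1.7) = 0.9
Option 2: 1/3·4.3 + 2/3·(-3.9) = -7/6
Option 3: 1/3·7.4 + 2/3·(-4.2) = -1/3
Option 4: 1/3·9.7 + 2/3·5.1 = 199/30
Option 5: 1/3·8.1 + 2/3·(-3.9) = 0.1
Highest Hurwicz score = 199/30 → Option 4.

Option 4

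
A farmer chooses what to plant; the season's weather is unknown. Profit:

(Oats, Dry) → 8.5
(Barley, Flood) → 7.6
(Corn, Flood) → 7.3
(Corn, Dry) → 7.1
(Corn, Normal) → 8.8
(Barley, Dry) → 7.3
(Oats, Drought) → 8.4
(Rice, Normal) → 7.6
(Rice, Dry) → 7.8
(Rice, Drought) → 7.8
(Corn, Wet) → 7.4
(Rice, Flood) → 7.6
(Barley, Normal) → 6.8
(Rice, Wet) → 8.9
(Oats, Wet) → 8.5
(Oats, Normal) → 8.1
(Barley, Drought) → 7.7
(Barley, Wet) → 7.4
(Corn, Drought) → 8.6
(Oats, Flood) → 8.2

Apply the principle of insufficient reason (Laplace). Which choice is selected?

Row averages: Barley=7.36, Rice=7.94, Corn=7.84, Oats=8.34
Highest average = 8.34 → Oats.

Oats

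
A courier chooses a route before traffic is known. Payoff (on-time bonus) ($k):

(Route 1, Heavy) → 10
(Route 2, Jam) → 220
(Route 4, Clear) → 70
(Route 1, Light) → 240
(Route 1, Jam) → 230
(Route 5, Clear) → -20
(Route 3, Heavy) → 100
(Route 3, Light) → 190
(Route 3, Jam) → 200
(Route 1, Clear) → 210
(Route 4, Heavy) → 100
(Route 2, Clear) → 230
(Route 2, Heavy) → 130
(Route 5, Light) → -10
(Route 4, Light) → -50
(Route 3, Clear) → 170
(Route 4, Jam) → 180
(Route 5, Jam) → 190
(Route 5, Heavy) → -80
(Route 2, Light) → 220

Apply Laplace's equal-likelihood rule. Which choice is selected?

Route 2

Row averages: Route 1=172.5, Route 2=200, Route 3=165, Route 4=75, Route 5=20
Highest average = 200 → Route 2.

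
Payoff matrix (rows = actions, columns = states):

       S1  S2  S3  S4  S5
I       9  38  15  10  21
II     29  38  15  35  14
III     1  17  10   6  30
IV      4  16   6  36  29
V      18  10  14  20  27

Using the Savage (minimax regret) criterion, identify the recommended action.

II

Column bests: S1=29, S2=38, S3=15, S4=36, S5=30.
I regrets: 20, 0, 0, 26, 9 → max 26
II regrets: 0, 0, 0, 1, 16 → max 16
III regrets: 28, 21, 5, 30, 0 → max 30
IV regrets: 25, 22, 9, 0, 1 → max 25
V regrets: 11, 28, 1, 16, 3 → max 28
Smallest max regret = 16 → II.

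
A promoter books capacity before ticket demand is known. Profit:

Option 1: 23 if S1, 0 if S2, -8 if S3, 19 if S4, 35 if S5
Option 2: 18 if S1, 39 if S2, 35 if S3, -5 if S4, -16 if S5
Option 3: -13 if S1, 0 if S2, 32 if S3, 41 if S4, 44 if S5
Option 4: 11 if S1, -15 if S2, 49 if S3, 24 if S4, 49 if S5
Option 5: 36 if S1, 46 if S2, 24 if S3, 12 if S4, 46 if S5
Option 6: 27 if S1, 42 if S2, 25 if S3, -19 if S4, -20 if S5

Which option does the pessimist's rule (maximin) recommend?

Row minima: Option 1=-8, Option 2=-16, Option 3=-13, Option 4=-15, Option 5=12, Option 6=-20
Best worst-case = 12 → Option 5.

Option 5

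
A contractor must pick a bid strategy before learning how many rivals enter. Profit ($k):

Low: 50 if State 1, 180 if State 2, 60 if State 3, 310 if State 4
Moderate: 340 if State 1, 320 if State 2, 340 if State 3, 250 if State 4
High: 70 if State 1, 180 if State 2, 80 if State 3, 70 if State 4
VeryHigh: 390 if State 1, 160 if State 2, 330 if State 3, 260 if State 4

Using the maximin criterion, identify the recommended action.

Row minima: Low=50, Moderate=250, High=70, VeryHigh=160
Best worst-case = 250 → Moderate.

Moderate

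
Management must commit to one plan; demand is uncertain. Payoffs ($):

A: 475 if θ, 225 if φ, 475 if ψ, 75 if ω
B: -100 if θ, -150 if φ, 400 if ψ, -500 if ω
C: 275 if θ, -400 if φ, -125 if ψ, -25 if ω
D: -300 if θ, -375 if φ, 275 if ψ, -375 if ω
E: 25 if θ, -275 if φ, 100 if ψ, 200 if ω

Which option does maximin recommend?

A

Row minima: A=75, B=-500, C=-400, D=-375, E=-275
Best worst-case = 75 → A.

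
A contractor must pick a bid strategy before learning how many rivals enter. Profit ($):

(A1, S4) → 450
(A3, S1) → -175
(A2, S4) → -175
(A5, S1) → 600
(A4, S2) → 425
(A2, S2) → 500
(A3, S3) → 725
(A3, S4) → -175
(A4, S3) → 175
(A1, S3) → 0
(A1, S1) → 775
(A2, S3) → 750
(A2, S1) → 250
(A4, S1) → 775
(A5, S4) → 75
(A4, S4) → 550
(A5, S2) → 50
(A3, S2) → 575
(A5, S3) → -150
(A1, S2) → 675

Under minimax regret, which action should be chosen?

Column bests: S1=775, S2=675, S3=750, S4=550.
A1 regrets: 0, 0, 750, 100 → max 750
A2 regrets: 525, 175, 0, 725 → max 725
A3 regrets: 950, 100, 25, 725 → max 950
A4 regrets: 0, 250, 575, 0 → max 575
A5 regrets: 175, 625, 900, 475 → max 900
Smallest max regret = 575 → A4.

A4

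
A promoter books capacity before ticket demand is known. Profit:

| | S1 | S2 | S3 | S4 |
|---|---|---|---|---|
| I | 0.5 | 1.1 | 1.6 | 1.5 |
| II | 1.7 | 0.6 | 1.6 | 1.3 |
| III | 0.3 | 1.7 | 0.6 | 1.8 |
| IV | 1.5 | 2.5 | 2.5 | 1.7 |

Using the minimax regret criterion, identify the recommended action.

Column bests: S1=1.7, S2=2.5, S3=2.5, S4=1.8.
I regrets: 1.2, 1.4, 0.9, 0.3 → max 1.4
II regrets: 0.0, 1.9, 0.9, 0.5 → max 1.9
III regrets: 1.4, 0.8, 1.9, 0.0 → max 1.9
IV regrets: 0.2, 0.0, 0.0, 0.1 → max 0.2
Smallest max regret = 0.2 → IV.

IV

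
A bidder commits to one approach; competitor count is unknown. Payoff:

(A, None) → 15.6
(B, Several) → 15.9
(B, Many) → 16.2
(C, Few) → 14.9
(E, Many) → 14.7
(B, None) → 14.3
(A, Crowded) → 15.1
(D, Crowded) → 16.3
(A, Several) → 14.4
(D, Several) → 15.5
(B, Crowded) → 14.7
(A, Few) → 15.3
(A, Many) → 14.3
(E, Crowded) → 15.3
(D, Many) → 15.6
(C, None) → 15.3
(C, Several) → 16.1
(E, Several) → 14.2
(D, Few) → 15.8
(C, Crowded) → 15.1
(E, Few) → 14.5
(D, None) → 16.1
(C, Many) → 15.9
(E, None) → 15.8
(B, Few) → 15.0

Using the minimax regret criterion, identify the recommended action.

Column bests: None=16.1, Few=15.8, Several=16.1, Many=16.2, Crowded=16.3.
A regrets: 0.5, 0.5, 1.7, 1.9, 1.2 → max 1.9
B regrets: 1.8, 0.8, 0.2, 0.0, 1.6 → max 1.8
C regrets: 0.8, 0.9, 0.0, 0.3, 1.2 → max 1.2
D regrets: 0.0, 0.0, 0.6, 0.6, 0.0 → max 0.6
E regrets: 0.3, 1.3, 1.9, 1.5, 1.0 → max 1.9
Smallest max regret = 0.6 → D.

D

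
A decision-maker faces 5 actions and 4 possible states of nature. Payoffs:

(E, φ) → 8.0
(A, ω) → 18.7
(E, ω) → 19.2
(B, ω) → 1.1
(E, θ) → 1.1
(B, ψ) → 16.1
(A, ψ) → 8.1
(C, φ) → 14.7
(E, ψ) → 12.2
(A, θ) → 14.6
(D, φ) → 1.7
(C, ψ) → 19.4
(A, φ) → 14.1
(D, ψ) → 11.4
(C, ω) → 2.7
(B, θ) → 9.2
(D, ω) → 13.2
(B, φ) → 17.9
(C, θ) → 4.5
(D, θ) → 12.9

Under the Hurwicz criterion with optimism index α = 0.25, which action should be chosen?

A

A: 0.25·18.7 + 0.75·8.1 = 10.75
B: 0.25·17.9 + 0.75·1.1 = 5.3
C: 0.25·19.4 + 0.75·2.7 = 6.875
D: 0.25·13.2 + 0.75·1.7 = 4.575
E: 0.25·19.2 + 0.75·1.1 = 5.625
Highest Hurwicz score = 10.75 → A.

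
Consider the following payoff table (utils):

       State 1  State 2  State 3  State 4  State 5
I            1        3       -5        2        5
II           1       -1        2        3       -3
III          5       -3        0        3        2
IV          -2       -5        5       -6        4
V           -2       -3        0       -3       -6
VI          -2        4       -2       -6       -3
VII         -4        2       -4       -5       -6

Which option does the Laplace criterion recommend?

III

Row averages: I=1.2, II=0.4, III=1.4, IV=-0.8, V=-2.8, VI=-1.8, VII=-3.4
Highest average = 1.4 → III.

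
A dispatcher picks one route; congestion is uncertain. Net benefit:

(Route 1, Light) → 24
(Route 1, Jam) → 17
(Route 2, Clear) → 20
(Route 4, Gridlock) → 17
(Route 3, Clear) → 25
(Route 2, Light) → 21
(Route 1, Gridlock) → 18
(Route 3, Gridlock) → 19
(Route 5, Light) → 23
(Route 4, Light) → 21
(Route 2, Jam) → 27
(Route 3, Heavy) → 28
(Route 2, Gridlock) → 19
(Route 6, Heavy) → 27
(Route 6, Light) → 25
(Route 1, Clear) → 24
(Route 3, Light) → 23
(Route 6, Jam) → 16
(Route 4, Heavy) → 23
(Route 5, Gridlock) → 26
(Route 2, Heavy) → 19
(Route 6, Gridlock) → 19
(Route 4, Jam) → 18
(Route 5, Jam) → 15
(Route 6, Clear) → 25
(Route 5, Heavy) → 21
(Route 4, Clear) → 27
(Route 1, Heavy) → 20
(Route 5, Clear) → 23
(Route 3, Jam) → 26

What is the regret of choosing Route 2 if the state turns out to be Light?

Best payoff under Light is 25.
Regret = 25 − 21 = 4.

4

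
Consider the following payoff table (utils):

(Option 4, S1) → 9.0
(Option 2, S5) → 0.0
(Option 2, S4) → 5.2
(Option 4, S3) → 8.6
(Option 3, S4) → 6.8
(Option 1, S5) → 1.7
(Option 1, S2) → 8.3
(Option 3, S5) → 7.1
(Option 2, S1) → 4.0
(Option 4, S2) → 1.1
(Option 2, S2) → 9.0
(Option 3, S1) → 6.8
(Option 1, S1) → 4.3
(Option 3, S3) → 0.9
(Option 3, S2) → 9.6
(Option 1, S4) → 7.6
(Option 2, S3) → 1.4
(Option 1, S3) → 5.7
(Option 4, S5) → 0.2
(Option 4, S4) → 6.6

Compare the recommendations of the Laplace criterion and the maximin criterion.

Row averages: Option 1=5.52, Option 2=3.92, Option 3=6.24, Option 4=5.1
Highest average = 6.24 → Option 3.
Row minima: Option 1=1.7, Option 2=0.0, Option 3=0.9, Option 4=0.2
Best worst-case = 1.7 → Option 1.

laplace → Option 3; maximin → Option 1 (disagree)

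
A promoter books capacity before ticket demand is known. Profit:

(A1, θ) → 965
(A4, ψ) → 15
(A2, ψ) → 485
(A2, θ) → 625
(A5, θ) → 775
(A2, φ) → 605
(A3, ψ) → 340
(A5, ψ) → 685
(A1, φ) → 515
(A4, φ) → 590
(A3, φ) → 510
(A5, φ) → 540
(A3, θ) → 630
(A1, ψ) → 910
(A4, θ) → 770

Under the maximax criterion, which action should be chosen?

A1

Row maxima: A1=965, A2=625, A3=630, A4=770, A5=775
Best best-case = 965 → A1.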